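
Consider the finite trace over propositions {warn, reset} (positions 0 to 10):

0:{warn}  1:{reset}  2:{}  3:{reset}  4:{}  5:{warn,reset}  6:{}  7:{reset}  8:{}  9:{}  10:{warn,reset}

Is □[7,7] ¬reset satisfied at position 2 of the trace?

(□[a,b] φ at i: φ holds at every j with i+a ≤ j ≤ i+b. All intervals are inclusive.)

Check ¬reset at every j in [9,9]:
  j=9: true
All positions satisfy it → formula holds.

Yes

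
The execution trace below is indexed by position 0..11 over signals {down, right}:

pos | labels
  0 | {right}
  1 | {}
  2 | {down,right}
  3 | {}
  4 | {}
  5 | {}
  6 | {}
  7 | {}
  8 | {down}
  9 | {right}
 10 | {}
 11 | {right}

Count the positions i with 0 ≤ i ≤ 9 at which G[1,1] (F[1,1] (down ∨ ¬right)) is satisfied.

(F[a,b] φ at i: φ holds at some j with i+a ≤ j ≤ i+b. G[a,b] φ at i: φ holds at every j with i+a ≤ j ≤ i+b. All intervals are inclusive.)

Evaluate at each i in [0,9]:
  i=0: ✓ (all of [1,1])
  i=1: ✓ (all of [2,2])
  i=2: ✓ (all of [3,3])
  i=3: ✓ (all of [4,4])
  i=4: ✓ (all of [5,5])
  i=5: ✓ (all of [6,6])
  i=6: ✓ (all of [7,7])
  i=7: ✗ (fails at j=8)
  i=8: ✓ (all of [9,9])
  i=9: ✗ (fails at j=10)
Positions where it holds: {0, 1, 2, 3, 4, 5, 6, 8} → 8.

8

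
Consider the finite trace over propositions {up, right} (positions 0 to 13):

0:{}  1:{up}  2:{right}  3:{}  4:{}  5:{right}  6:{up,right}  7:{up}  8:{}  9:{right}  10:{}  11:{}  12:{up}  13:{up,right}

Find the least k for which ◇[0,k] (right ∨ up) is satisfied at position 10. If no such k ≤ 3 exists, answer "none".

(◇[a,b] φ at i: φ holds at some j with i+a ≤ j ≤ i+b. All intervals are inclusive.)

2

Scan j = 10,11,… for (right ∨ up):
  j=10: fails
  j=11: fails
  j=12: holds
First hit at j=12, so smallest k = 12-10 = 2.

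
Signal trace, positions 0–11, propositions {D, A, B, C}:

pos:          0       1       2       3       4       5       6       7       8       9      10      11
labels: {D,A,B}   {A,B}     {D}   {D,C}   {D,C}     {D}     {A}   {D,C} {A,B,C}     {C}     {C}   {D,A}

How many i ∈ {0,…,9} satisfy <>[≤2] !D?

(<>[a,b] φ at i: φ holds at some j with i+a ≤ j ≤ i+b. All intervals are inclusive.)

Evaluate at each i in [0,9]:
  i=0: ✓ (witness j=1)
  i=1: ✓ (witness j=1)
  i=2: ✗ (none in [2,4])
  i=3: ✗ (none in [3,5])
  i=4: ✓ (witness j=6)
  i=5: ✓ (witness j=6)
  i=6: ✓ (witness j=6)
  i=7: ✓ (witness j=8)
  i=8: ✓ (witness j=8)
  i=9: ✓ (witness j=9)
Positions where it holds: {0, 1, 4, 5, 6, 7, 8, 9} → 8.

8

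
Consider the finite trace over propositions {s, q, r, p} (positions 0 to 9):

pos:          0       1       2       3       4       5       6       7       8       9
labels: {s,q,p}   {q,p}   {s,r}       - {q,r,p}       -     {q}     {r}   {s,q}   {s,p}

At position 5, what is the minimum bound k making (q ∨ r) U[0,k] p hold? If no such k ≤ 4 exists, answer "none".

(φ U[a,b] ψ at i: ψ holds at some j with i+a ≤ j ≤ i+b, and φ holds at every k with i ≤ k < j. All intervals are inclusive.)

none

Need earliest j ≥ 5 with p, and (q ∨ r) at every k in [5,j-1].
  j=5: rhs fails.
  j=6: rhs fails.
  j=7: rhs fails.
  j=8: rhs fails.
  j=9: rhs holds but lhs fails at k=5.
No witness within the range → none.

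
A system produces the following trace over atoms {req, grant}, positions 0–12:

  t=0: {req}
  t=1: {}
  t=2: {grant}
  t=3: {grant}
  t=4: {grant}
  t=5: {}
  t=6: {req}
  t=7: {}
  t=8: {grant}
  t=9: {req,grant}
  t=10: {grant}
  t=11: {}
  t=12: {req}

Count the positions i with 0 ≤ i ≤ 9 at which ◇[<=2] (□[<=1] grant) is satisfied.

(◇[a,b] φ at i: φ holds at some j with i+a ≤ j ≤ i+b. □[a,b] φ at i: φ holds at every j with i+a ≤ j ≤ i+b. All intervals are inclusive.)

8

Evaluate at each i in [0,9]:
  i=0: ✓ (witness j=2)
  i=1: ✓ (witness j=2)
  i=2: ✓ (witness j=2)
  i=3: ✓ (witness j=3)
  i=4: ✗ (none in [4,6])
  i=5: ✗ (none in [5,7])
  i=6: ✓ (witness j=8)
  i=7: ✓ (witness j=8)
  i=8: ✓ (witness j=8)
  i=9: ✓ (witness j=9)
Positions where it holds: {0, 1, 2, 3, 6, 7, 8, 9} → 8.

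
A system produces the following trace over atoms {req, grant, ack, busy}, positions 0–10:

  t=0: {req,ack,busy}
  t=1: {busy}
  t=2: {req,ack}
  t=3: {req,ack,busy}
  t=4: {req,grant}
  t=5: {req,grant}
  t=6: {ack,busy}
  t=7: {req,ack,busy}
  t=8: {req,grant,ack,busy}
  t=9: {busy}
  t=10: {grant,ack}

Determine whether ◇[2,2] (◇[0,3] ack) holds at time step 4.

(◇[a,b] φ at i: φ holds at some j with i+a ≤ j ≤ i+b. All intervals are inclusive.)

Check ◇[0,3] ack at each j in [6,6]:
  j=6: holds (witness at 6)
Found at j=6 → formula holds.

True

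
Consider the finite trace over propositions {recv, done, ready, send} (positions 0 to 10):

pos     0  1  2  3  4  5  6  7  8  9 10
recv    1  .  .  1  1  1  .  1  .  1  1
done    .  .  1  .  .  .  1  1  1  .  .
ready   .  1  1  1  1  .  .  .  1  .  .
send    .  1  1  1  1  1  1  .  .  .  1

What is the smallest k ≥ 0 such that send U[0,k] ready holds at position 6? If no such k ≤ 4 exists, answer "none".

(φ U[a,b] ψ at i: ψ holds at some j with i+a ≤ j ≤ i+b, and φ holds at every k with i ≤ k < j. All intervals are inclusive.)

Need earliest j ≥ 6 with ready, and send at every k in [6,j-1].
  j=6: rhs fails.
  j=7: rhs fails.
  j=8: rhs holds but lhs fails at k=7.
  j=9: rhs fails.
  j=10: rhs fails.
No witness within the range → none.

none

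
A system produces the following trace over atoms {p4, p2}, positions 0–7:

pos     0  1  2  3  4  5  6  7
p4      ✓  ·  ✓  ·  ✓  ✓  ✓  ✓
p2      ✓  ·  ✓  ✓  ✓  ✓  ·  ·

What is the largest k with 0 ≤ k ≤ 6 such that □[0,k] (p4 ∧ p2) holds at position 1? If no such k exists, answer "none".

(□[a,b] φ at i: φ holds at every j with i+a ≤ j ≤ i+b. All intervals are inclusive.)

none

(p4 ∧ p2) must hold from j=1 onward; find where it first fails.
  j=1: fails → no k works.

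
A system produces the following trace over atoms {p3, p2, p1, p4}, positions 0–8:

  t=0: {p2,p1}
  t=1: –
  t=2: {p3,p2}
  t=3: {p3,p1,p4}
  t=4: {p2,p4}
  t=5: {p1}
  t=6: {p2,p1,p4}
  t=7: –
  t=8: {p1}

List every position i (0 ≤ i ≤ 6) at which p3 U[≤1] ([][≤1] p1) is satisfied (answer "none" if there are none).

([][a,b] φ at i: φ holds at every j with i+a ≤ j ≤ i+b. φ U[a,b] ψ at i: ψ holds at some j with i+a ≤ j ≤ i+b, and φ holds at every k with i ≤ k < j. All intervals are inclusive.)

Evaluate at each i in [0,6]:
  i=0: ✗ (no rhs in [0,1])
  i=1: ✗ (no rhs in [1,2])
  i=2: ✗ (no rhs in [2,3])
  i=3: ✗ (no rhs in [3,4])
  i=4: ✗ (lhs fails at k=4 before rhs at j=5)
  i=5: ✓ (rhs at j=5)
  i=6: ✗ (no rhs in [6,7])

5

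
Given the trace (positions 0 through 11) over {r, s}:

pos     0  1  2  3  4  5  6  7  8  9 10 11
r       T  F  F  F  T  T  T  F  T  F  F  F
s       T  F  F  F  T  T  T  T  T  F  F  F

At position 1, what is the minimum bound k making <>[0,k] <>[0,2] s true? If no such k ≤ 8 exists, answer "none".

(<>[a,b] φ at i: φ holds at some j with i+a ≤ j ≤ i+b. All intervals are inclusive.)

1

Scan j = 1,2,… for <>[0,2] s:
  j=1: fails
  j=2: holds
First hit at j=2, so smallest k = 2-1 = 1.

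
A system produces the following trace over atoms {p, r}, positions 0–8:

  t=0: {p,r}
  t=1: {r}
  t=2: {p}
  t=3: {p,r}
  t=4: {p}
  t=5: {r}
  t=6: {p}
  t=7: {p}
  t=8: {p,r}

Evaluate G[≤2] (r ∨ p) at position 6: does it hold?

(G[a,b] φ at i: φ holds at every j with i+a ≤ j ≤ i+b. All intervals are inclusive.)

Check (r ∨ p) at every j in [6,8]:
  j=6: true
  j=7: true
  j=8: true
All positions satisfy it → formula holds.

Holds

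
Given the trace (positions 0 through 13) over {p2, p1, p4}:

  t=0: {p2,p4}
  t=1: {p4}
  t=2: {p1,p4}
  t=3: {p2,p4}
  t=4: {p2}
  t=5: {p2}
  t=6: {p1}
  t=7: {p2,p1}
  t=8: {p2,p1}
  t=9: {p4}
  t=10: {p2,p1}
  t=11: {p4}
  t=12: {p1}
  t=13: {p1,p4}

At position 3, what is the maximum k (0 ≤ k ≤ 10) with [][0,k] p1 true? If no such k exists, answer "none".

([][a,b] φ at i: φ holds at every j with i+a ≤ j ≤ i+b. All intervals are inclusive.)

p1 must hold from j=3 onward; find where it first fails.
  j=3: fails → no k works.

none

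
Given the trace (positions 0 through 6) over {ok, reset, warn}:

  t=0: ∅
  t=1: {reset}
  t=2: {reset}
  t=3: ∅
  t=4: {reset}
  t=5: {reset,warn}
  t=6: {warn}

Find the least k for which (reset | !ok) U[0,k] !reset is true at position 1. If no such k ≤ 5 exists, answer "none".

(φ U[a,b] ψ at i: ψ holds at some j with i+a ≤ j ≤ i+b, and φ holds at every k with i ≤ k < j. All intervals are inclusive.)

2

Need earliest j ≥ 1 with !reset, and (reset | !ok) at every k in [1,j-1].
  j=1: rhs fails.
  j=2: rhs fails.
  j=3: rhs holds; lhs holds on [1,2]. k = 2.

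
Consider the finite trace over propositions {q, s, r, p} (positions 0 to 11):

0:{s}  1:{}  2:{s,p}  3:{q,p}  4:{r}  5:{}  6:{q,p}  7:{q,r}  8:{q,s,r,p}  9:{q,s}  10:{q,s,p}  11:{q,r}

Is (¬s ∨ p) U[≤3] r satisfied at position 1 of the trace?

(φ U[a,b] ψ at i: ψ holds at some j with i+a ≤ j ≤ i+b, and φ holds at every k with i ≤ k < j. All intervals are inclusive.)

Need some j in [1,4] with r, and (¬s ∨ p) at every k in [1,j-1].
  j=1: r false.
  j=2: r false.
  j=3: r false.
  j=4: r holds; (¬s ∨ p) holds at every k in [1,3] → satisfied.

Holds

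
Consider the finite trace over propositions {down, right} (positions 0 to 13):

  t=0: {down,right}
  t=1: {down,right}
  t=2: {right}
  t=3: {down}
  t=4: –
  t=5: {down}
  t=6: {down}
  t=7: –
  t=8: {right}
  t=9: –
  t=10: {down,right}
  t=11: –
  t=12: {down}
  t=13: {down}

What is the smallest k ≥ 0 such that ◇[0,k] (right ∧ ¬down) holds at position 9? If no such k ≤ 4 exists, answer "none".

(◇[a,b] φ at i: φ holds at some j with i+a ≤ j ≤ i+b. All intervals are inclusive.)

Scan j = 9,10,… for (right ∧ ¬down):
  j=9: fails
  j=10: fails
  j=11: fails
  j=12: fails
  j=13: fails
No j in [9,13] satisfies it → none.

none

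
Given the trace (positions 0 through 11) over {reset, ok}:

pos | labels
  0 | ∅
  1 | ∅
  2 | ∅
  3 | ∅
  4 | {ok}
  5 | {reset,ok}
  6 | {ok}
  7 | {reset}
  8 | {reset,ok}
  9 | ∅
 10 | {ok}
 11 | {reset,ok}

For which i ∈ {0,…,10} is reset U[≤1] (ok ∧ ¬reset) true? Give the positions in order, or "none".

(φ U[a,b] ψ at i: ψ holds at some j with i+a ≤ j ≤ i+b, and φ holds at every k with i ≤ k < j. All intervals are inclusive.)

4, 5, 6, 10

Evaluate at each i in [0,10]:
  i=0: ✗ (no rhs in [0,1])
  i=1: ✗ (no rhs in [1,2])
  i=2: ✗ (no rhs in [2,3])
  i=3: ✗ (lhs fails at k=3 before rhs at j=4)
  i=4: ✓ (rhs at j=4)
  i=5: ✓ (rhs at j=6; lhs holds on [5,5])
  i=6: ✓ (rhs at j=6)
  i=7: ✗ (no rhs in [7,8])
  i=8: ✗ (no rhs in [8,9])
  i=9: ✗ (lhs fails at k=9 before rhs at j=10)
  i=10: ✓ (rhs at j=10)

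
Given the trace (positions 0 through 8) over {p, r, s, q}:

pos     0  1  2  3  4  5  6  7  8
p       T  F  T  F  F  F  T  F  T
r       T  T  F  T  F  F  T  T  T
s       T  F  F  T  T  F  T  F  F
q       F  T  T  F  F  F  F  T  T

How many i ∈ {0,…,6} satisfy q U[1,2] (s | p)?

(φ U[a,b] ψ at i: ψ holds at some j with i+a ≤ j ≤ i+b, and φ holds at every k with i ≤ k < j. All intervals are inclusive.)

2

Evaluate at each i in [0,6]:
  i=0: ✗ (lhs fails at k=0 before rhs at j=2)
  i=1: ✓ (rhs at j=2; lhs holds on [1,1])
  i=2: ✓ (rhs at j=3; lhs holds on [2,2])
  i=3: ✗ (lhs fails at k=3 before rhs at j=4)
  i=4: ✗ (lhs fails at k=4 before rhs at j=6)
  i=5: ✗ (lhs fails at k=5 before rhs at j=6)
  i=6: ✗ (lhs fails at k=6 before rhs at j=8)
Positions where it holds: {1, 2} → 2.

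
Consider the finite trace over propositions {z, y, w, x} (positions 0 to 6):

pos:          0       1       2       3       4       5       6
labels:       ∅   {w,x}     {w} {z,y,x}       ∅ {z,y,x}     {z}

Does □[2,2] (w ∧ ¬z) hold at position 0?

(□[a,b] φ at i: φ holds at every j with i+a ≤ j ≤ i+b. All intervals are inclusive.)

Check (w ∧ ¬z) at every j in [2,2]:
  j=2: true
All positions satisfy it → formula holds.

Yes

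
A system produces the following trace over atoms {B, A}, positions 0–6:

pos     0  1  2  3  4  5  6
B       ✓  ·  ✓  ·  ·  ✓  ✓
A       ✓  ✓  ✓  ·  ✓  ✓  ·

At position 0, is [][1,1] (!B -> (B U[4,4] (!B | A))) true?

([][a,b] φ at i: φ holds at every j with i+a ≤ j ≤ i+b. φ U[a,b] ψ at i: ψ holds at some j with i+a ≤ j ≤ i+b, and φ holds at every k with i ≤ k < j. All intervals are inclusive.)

Does not hold

Check (!B -> (B U[4,4] (!B | A))) at every j in [1,1]:
  j=1: antecedent true; consequent fails → ✗
Fails at j=1 → formula fails.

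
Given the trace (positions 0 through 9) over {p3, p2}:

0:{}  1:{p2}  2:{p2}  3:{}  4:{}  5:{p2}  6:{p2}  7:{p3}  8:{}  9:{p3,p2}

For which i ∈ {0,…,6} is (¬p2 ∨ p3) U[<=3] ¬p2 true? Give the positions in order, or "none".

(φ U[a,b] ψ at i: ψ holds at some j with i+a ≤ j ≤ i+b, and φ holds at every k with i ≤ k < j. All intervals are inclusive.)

0, 3, 4

Evaluate at each i in [0,6]:
  i=0: ✓ (rhs at j=0)
  i=1: ✗ (lhs fails at k=1 before rhs at j=3)
  i=2: ✗ (lhs fails at k=2 before rhs at j=3)
  i=3: ✓ (rhs at j=3)
  i=4: ✓ (rhs at j=4)
  i=5: ✗ (lhs fails at k=5 before rhs at j=7)
  i=6: ✗ (lhs fails at k=6 before rhs at j=7)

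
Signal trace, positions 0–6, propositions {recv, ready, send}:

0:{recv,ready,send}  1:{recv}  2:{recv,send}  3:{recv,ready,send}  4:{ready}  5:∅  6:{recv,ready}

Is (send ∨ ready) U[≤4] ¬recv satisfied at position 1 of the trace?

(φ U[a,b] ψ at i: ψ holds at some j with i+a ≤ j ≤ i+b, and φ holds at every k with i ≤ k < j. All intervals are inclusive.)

Need some j in [1,5] with ¬recv, and (send ∨ ready) at every k in [1,j-1].
  j=1: ¬recv false.
  j=2: ¬recv false.
  j=3: ¬recv false.
  j=4: ¬recv holds, but (send ∨ ready) fails at k=1 → not this j.
  j=5: ¬recv holds, but (send ∨ ready) fails at k=1 → not this j.
No j in the window works → until fails.

False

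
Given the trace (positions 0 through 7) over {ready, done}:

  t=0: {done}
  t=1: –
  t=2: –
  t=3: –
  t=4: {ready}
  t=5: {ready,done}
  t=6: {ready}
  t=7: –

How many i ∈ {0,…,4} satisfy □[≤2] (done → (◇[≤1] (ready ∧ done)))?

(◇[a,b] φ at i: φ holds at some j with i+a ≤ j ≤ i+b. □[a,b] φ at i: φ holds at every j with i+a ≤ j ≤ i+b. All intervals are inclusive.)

4

Evaluate at each i in [0,4]:
  i=0: ✗ (fails at j=0)
  i=1: ✓ (all of [1,3])
  i=2: ✓ (all of [2,4])
  i=3: ✓ (all of [3,5])
  i=4: ✓ (all of [4,6])
Positions where it holds: {1, 2, 3, 4} → 4.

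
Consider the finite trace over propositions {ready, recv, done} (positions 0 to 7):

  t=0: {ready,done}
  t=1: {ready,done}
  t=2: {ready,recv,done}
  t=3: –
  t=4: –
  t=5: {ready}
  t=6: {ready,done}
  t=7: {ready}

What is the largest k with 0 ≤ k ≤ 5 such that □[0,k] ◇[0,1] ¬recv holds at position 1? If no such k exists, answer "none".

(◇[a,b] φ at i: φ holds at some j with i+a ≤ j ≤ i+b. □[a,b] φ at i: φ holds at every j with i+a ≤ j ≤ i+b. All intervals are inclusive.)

5

◇[0,1] ¬recv must hold from j=1 onward; find where it first fails.
  j=1: holds
  j=2: holds
  j=3: holds
  j=4: holds
  j=5: holds
  j=6: holds
Holds through j=6; largest k = 5.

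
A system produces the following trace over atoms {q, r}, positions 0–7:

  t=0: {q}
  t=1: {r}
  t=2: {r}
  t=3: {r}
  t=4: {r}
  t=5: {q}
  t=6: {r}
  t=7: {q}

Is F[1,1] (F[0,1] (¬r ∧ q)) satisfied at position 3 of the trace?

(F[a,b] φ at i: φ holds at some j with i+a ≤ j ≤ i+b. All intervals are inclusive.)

Holds

Check F[0,1] (¬r ∧ q) at each j in [4,4]:
  j=4: holds (witness at 5)
Found at j=4 → formula holds.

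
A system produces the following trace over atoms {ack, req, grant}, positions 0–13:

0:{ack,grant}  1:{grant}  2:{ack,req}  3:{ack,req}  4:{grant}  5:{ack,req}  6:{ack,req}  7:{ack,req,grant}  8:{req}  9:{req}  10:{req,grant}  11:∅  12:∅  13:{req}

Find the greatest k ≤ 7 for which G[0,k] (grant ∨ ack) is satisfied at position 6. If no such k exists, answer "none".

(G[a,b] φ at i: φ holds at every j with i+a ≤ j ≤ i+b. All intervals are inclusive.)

1

(grant ∨ ack) must hold from j=6 onward; find where it first fails.
  j=6: holds
  j=7: holds
  j=8: fails
Holds on [6,7], so largest k = 1.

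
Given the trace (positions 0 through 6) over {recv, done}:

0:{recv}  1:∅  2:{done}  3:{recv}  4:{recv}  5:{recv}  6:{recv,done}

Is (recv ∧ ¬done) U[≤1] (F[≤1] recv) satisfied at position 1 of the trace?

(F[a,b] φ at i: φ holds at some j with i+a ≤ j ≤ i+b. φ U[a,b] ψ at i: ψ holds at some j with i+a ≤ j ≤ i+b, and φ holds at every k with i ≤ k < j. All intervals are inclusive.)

Need some j in [1,2] with F[≤1] recv, and (recv ∧ ¬done) at every k in [1,j-1].
  j=1: F[≤1] recv — fails (none in [1,2]).
  j=2: F[≤1] recv holds, but (recv ∧ ¬done) fails at k=1 → not this j.
No j in the window works → until fails.

False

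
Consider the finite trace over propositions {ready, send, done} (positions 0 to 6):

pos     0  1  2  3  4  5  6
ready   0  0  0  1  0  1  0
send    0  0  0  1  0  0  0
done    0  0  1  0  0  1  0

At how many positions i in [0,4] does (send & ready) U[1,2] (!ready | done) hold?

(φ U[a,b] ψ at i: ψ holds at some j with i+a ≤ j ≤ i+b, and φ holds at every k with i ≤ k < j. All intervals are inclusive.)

1

Evaluate at each i in [0,4]:
  i=0: ✗ (lhs fails at k=0 before rhs at j=1)
  i=1: ✗ (lhs fails at k=1 before rhs at j=2)
  i=2: ✗ (lhs fails at k=2 before rhs at j=4)
  i=3: ✓ (rhs at j=4; lhs holds on [3,3])
  i=4: ✗ (lhs fails at k=4 before rhs at j=5)
Positions where it holds: {3} → 1.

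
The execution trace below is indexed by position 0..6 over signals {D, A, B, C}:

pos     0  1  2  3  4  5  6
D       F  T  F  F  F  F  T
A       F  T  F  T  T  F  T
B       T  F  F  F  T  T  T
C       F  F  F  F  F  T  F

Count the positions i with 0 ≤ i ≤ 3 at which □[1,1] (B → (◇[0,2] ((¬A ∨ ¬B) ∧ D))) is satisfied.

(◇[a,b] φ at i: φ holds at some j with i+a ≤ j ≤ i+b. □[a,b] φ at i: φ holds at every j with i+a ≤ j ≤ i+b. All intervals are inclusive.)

Evaluate at each i in [0,3]:
  i=0: ✓ (all of [1,1])
  i=1: ✓ (all of [2,2])
  i=2: ✓ (all of [3,3])
  i=3: ✗ (fails at j=4)
Positions where it holds: {0, 1, 2} → 3.

3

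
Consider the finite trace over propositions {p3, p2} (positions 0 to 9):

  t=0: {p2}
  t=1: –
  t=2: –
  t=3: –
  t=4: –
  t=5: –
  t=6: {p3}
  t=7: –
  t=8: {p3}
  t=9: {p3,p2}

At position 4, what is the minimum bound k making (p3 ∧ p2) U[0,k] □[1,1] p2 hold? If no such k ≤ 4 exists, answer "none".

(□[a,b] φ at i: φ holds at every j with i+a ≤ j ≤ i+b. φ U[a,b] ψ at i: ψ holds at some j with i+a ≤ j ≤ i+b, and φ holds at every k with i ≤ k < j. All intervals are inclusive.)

Need earliest j ≥ 4 with □[1,1] p2, and (p3 ∧ p2) at every k in [4,j-1].
  j=4: rhs fails.
  j=5: rhs fails.
  j=6: rhs fails.
  j=7: rhs fails.
  j=8: rhs holds but lhs fails at k=4.
No witness within the range → none.

none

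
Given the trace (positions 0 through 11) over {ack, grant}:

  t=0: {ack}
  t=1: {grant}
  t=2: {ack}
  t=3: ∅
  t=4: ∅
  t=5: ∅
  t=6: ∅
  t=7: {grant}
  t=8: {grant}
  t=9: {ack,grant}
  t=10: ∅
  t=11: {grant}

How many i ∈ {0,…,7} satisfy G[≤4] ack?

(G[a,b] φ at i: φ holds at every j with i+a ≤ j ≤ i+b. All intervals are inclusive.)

Evaluate at each i in [0,7]:
  i=0: ✗ (fails at j=1)
  i=1: ✗ (fails at j=1)
  i=2: ✗ (fails at j=3)
  i=3: ✗ (fails at j=3)
  i=4: ✗ (fails at j=4)
  i=5: ✗ (fails at j=5)
  i=6: ✗ (fails at j=6)
  i=7: ✗ (fails at j=7)
Positions where it holds: {} → 0.

0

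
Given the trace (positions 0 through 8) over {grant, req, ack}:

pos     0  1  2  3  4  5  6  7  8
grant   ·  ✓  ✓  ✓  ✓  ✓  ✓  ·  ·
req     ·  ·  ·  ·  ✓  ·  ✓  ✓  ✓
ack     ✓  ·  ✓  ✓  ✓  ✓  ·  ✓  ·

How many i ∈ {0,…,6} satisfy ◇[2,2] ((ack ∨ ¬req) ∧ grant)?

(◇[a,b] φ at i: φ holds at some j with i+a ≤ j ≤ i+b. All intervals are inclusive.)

4

Evaluate at each i in [0,6]:
  i=0: ✓ (witness j=2)
  i=1: ✓ (witness j=3)
  i=2: ✓ (witness j=4)
  i=3: ✓ (witness j=5)
  i=4: ✗ (none in [6,6])
  i=5: ✗ (none in [7,7])
  i=6: ✗ (none in [8,8])
Positions where it holds: {0, 1, 2, 3} → 4.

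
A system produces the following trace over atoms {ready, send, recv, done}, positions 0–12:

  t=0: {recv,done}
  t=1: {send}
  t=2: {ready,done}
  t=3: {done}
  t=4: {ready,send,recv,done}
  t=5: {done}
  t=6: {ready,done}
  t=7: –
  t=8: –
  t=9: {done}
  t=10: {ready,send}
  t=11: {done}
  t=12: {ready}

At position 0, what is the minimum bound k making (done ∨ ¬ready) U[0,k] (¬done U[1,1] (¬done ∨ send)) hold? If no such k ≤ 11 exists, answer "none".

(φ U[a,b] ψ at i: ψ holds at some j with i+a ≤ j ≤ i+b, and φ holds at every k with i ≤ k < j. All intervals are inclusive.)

7

Need earliest j ≥ 0 with (¬done U[1,1] (¬done ∨ send)), and (done ∨ ¬ready) at every k in [0,j-1].
  j=0: rhs fails.
  j=1: rhs fails.
  j=2: rhs fails.
  j=3: rhs fails.
  j=4: rhs fails.
  j=5: rhs fails.
  j=6: rhs fails.
  j=7: rhs holds; lhs holds on [0,6]. k = 7.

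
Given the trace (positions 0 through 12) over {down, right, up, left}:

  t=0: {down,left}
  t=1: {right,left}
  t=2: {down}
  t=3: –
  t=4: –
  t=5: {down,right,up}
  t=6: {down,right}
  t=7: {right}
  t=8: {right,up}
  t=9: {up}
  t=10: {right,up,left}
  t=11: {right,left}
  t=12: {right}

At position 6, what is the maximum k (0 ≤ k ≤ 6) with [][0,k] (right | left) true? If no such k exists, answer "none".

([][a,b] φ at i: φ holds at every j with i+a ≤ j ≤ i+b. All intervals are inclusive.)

2

(right | left) must hold from j=6 onward; find where it first fails.
  j=6: holds
  j=7: holds
  j=8: holds
  j=9: fails
Holds on [6,8], so largest k = 2.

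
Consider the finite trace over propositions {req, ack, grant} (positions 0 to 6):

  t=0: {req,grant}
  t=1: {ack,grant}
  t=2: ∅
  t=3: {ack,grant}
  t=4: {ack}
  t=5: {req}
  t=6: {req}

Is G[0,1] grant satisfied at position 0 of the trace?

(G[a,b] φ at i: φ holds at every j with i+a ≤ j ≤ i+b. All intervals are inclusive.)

Holds

Check grant at every j in [0,1]:
  j=0: true
  j=1: true
All positions satisfy it → formula holds.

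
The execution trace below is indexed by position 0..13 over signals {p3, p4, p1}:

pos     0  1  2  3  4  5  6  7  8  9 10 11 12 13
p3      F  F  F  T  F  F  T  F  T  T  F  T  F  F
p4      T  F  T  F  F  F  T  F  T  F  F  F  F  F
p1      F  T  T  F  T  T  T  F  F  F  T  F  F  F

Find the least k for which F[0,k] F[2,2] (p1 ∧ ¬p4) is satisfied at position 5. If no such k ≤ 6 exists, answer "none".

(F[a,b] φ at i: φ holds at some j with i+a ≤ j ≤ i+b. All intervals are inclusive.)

Scan j = 5,6,… for F[2,2] (p1 ∧ ¬p4):
  j=5: fails
  j=6: fails
  j=7: fails
  j=8: holds
First hit at j=8, so smallest k = 8-5 = 3.

3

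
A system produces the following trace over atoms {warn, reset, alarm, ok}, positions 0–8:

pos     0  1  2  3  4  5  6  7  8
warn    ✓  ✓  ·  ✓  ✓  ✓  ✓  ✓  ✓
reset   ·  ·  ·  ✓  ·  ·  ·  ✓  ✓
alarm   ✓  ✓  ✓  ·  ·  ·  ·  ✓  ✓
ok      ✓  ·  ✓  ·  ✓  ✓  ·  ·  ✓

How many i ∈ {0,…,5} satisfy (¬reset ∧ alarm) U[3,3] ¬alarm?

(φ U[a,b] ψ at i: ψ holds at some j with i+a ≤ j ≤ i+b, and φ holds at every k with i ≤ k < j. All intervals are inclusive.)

1

Evaluate at each i in [0,5]:
  i=0: ✓ (rhs at j=3; lhs holds on [0,2])
  i=1: ✗ (lhs fails at k=3 before rhs at j=4)
  i=2: ✗ (lhs fails at k=3 before rhs at j=5)
  i=3: ✗ (lhs fails at k=3 before rhs at j=6)
  i=4: ✗ (no rhs in [7,7])
  i=5: ✗ (no rhs in [8,8])
Positions where it holds: {0} → 1.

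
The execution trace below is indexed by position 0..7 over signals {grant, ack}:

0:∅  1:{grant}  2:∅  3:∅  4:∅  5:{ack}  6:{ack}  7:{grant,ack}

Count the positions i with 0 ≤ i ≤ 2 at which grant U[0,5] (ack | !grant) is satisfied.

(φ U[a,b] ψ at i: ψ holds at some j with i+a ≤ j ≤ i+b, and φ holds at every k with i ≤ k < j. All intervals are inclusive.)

Evaluate at each i in [0,2]:
  i=0: ✓ (rhs at j=0)
  i=1: ✓ (rhs at j=2; lhs holds on [1,1])
  i=2: ✓ (rhs at j=2)
Positions where it holds: {0, 1, 2} → 3.

3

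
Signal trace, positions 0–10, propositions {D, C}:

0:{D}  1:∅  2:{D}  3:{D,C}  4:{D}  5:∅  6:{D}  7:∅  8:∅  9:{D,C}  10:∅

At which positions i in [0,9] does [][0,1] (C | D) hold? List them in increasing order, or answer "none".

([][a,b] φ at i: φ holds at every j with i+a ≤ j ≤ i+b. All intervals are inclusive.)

Evaluate at each i in [0,9]:
  i=0: ✗ (fails at j=1)
  i=1: ✗ (fails at j=1)
  i=2: ✓ (all of [2,3])
  i=3: ✓ (all of [3,4])
  i=4: ✗ (fails at j=5)
  i=5: ✗ (fails at j=5)
  i=6: ✗ (fails at j=7)
  i=7: ✗ (fails at j=7)
  i=8: ✗ (fails at j=8)
  i=9: ✗ (fails at j=10)

2, 3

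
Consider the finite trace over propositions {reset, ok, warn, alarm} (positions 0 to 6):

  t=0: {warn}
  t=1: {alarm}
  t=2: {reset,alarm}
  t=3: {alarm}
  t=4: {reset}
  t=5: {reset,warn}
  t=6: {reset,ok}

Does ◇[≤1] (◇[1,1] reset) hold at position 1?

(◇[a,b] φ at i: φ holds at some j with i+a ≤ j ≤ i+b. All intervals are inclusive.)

Yes

Check ◇[1,1] reset at each j in [1,2]:
  j=1: holds (witness at 2)
  j=2: fails (none in [3,3])
Found at j=1 → formula holds.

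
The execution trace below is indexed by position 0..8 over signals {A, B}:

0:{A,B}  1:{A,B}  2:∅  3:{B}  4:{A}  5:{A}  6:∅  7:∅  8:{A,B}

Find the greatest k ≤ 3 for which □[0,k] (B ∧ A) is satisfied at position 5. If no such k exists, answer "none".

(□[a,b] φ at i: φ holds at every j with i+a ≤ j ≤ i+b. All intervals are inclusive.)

none

(B ∧ A) must hold from j=5 onward; find where it first fails.
  j=5: fails → no k works.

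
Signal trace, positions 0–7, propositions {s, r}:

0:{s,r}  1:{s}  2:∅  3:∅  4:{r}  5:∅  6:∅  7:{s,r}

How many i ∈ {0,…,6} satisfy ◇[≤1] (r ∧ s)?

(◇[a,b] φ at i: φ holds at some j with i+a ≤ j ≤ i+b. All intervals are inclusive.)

Evaluate at each i in [0,6]:
  i=0: ✓ (witness j=0)
  i=1: ✗ (none in [1,2])
  i=2: ✗ (none in [2,3])
  i=3: ✗ (none in [3,4])
  i=4: ✗ (none in [4,5])
  i=5: ✗ (none in [5,6])
  i=6: ✓ (witness j=7)
Positions where it holds: {0, 6} → 2.

2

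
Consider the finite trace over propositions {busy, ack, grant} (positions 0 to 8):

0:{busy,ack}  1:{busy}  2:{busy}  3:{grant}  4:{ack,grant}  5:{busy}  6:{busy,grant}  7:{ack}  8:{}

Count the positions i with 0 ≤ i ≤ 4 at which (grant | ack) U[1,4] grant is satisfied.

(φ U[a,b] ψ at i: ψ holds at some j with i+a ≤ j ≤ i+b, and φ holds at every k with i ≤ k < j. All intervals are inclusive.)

1

Evaluate at each i in [0,4]:
  i=0: ✗ (lhs fails at k=1 before rhs at j=3)
  i=1: ✗ (lhs fails at k=1 before rhs at j=3)
  i=2: ✗ (lhs fails at k=2 before rhs at j=3)
  i=3: ✓ (rhs at j=4; lhs holds on [3,3])
  i=4: ✗ (lhs fails at k=5 before rhs at j=6)
Positions where it holds: {3} → 1.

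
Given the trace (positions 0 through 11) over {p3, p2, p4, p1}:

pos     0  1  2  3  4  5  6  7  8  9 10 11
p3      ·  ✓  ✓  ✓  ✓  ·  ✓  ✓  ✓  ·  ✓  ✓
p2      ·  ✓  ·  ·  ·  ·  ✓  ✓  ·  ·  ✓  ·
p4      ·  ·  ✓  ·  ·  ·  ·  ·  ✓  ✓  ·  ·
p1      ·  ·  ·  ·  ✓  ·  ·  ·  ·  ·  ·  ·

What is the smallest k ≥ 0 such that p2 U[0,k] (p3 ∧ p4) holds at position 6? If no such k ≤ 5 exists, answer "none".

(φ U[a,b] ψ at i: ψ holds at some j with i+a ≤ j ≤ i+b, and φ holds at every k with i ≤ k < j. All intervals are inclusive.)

Need earliest j ≥ 6 with (p3 ∧ p4), and p2 at every k in [6,j-1].
  j=6: rhs fails.
  j=7: rhs fails.
  j=8: rhs holds; lhs holds on [6,7]. k = 2.

2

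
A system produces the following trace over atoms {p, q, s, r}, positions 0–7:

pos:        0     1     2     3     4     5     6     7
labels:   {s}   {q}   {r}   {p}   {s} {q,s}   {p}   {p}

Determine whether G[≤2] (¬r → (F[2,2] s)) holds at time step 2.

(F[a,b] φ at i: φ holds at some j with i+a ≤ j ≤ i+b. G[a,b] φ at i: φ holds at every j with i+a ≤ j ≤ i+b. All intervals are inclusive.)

Check (¬r → (F[2,2] s)) at every j in [2,4]:
  j=2: antecedent false → ✓
  j=3: antecedent true; consequent holds (witness at 5) → ✓
  j=4: antecedent true; consequent fails (none in [6,6]) → ✗
Fails at j=4 → formula fails.

Does not hold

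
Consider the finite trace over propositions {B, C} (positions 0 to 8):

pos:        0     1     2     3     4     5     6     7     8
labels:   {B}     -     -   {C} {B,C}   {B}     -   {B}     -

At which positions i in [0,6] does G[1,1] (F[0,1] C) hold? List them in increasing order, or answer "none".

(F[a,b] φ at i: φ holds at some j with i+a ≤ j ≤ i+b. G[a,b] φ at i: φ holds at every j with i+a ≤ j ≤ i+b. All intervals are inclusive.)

1, 2, 3

Evaluate at each i in [0,6]:
  i=0: ✗ (fails at j=1)
  i=1: ✓ (all of [2,2])
  i=2: ✓ (all of [3,3])
  i=3: ✓ (all of [4,4])
  i=4: ✗ (fails at j=5)
  i=5: ✗ (fails at j=6)
  i=6: ✗ (fails at j=7)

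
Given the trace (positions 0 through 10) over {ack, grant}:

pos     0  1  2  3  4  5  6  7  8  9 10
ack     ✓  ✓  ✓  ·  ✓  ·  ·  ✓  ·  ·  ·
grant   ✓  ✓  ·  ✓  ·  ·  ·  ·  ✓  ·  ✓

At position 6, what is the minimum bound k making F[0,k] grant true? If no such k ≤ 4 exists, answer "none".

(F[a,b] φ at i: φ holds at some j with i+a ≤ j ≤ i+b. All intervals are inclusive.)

Scan j = 6,7,… for grant:
  j=6: fails
  j=7: fails
  j=8: holds
First hit at j=8, so smallest k = 8-6 = 2.

2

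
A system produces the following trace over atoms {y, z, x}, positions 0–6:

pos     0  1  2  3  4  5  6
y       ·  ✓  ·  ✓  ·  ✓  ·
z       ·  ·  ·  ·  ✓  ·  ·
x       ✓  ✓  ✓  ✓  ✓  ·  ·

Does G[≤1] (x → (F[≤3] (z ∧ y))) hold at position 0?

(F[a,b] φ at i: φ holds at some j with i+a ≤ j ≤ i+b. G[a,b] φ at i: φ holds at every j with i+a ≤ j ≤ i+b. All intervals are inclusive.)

Check (x → (F[≤3] (z ∧ y))) at every j in [0,1]:
  j=0: antecedent true; consequent fails (none in [0,3]) → ✗
  j=1: antecedent true; consequent fails (none in [1,4]) → ✗
Fails at j=0 → formula fails.

Does not hold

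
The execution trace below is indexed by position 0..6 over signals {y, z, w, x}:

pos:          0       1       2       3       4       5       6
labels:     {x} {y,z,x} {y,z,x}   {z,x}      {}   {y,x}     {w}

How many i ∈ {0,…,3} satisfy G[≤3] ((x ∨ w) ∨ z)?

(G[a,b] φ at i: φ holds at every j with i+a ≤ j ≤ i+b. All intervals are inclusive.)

Evaluate at each i in [0,3]:
  i=0: ✓ (all of [0,3])
  i=1: ✗ (fails at j=4)
  i=2: ✗ (fails at j=4)
  i=3: ✗ (fails at j=4)
Positions where it holds: {0} → 1.

1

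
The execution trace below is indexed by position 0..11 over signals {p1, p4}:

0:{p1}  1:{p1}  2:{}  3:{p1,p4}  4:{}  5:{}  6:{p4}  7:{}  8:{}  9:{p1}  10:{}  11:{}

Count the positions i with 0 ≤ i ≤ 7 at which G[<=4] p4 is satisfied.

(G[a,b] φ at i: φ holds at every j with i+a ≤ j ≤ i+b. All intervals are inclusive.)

Evaluate at each i in [0,7]:
  i=0: ✗ (fails at j=0)
  i=1: ✗ (fails at j=1)
  i=2: ✗ (fails at j=2)
  i=3: ✗ (fails at j=4)
  i=4: ✗ (fails at j=4)
  i=5: ✗ (fails at j=5)
  i=6: ✗ (fails at j=7)
  i=7: ✗ (fails at j=7)
Positions where it holds: {} → 0.

0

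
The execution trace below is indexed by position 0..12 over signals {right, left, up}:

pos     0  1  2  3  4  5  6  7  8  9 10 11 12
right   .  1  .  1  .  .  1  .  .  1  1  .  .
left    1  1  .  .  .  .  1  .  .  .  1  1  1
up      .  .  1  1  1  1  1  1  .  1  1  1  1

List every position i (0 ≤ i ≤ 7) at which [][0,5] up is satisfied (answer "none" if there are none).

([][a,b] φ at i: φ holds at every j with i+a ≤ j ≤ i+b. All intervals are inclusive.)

2

Evaluate at each i in [0,7]:
  i=0: ✗ (fails at j=0)
  i=1: ✗ (fails at j=1)
  i=2: ✓ (all of [2,7])
  i=3: ✗ (fails at j=8)
  i=4: ✗ (fails at j=8)
  i=5: ✗ (fails at j=8)
  i=6: ✗ (fails at j=8)
  i=7: ✗ (fails at j=8)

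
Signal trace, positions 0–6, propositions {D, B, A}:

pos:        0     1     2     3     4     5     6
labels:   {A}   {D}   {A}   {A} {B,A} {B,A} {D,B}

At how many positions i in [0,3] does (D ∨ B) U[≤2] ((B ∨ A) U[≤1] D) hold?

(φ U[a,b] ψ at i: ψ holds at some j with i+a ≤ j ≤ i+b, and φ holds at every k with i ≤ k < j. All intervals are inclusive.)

Evaluate at each i in [0,3]:
  i=0: ✓ (rhs at j=0)
  i=1: ✓ (rhs at j=1)
  i=2: ✗ (no rhs in [2,4])
  i=3: ✗ (lhs fails at k=3 before rhs at j=5)
Positions where it holds: {0, 1} → 2.

2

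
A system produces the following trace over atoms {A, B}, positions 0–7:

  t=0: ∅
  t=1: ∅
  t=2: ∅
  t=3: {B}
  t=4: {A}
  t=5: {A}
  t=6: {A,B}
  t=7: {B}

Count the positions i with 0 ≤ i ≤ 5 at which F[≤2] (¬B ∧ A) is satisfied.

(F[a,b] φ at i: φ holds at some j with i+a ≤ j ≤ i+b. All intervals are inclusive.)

4

Evaluate at each i in [0,5]:
  i=0: ✗ (none in [0,2])
  i=1: ✗ (none in [1,3])
  i=2: ✓ (witness j=4)
  i=3: ✓ (witness j=4)
  i=4: ✓ (witness j=4)
  i=5: ✓ (witness j=5)
Positions where it holds: {2, 3, 4, 5} → 4.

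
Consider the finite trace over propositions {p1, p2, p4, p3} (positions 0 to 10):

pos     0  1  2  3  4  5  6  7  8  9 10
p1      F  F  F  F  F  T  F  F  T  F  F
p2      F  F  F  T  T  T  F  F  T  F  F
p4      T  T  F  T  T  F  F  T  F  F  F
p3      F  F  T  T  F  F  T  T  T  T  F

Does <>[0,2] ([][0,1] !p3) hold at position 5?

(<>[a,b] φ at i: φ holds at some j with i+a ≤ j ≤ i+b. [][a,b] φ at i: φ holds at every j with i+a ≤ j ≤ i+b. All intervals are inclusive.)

Check [][0,1] !p3 at each j in [5,7]:
  j=5: fails at 6
  j=6: fails at 6
  j=7: fails at 7
No position in the window satisfies it → formula fails.

False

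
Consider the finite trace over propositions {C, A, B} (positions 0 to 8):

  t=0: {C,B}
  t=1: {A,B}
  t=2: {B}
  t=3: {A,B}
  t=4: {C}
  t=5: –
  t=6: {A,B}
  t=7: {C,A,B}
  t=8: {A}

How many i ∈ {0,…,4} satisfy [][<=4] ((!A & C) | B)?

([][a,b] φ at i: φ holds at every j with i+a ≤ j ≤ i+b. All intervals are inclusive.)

Evaluate at each i in [0,4]:
  i=0: ✓ (all of [0,4])
  i=1: ✗ (fails at j=5)
  i=2: ✗ (fails at j=5)
  i=3: ✗ (fails at j=5)
  i=4: ✗ (fails at j=5)
Positions where it holds: {0} → 1.

1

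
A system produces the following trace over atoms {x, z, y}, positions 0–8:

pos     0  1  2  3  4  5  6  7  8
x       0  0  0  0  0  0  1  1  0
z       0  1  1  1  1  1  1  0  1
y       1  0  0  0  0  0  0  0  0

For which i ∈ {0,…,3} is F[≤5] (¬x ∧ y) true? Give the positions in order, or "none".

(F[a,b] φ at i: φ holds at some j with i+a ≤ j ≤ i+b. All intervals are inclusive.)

Evaluate at each i in [0,3]:
  i=0: ✓ (witness j=0)
  i=1: ✗ (none in [1,6])
  i=2: ✗ (none in [2,7])
  i=3: ✗ (none in [3,8])

0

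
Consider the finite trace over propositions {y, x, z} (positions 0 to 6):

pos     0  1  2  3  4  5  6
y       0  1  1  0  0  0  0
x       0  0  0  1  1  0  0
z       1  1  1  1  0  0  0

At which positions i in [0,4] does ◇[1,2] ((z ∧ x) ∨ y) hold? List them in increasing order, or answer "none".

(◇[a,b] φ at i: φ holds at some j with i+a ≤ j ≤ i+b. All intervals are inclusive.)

Evaluate at each i in [0,4]:
  i=0: ✓ (witness j=1)
  i=1: ✓ (witness j=2)
  i=2: ✓ (witness j=3)
  i=3: ✗ (none in [4,5])
  i=4: ✗ (none in [5,6])

0, 1, 2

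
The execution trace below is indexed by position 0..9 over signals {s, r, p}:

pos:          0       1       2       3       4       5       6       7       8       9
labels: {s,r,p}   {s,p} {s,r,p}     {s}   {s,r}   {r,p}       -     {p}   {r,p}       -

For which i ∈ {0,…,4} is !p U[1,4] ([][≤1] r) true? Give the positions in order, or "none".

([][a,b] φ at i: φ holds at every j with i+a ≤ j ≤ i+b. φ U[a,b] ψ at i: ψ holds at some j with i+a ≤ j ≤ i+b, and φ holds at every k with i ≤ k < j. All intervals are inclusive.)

Evaluate at each i in [0,4]:
  i=0: ✗ (lhs fails at k=0 before rhs at j=4)
  i=1: ✗ (lhs fails at k=1 before rhs at j=4)
  i=2: ✗ (lhs fails at k=2 before rhs at j=4)
  i=3: ✓ (rhs at j=4; lhs holds on [3,3])
  i=4: ✗ (no rhs in [5,8])

3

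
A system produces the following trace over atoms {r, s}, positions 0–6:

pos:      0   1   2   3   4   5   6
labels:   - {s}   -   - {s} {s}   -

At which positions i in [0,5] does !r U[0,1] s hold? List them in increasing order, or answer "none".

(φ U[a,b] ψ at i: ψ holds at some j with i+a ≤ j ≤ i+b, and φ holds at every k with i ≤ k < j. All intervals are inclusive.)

0, 1, 3, 4, 5

Evaluate at each i in [0,5]:
  i=0: ✓ (rhs at j=1; lhs holds on [0,0])
  i=1: ✓ (rhs at j=1)
  i=2: ✗ (no rhs in [2,3])
  i=3: ✓ (rhs at j=4; lhs holds on [3,3])
  i=4: ✓ (rhs at j=4)
  i=5: ✓ (rhs at j=5)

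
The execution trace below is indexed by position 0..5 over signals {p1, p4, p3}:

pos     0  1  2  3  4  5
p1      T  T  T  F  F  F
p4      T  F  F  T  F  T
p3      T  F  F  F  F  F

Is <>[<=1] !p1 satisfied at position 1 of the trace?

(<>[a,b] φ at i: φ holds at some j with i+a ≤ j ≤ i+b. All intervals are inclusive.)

Check !p1 at each j in [1,2]:
  j=1: false
  j=2: false
No position in the window satisfies it → formula fails.

No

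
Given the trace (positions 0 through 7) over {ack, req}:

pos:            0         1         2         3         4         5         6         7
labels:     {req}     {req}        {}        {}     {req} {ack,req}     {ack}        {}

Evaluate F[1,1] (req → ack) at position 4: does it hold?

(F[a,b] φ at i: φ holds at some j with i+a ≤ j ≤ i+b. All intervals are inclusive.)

Check (req → ack) at each j in [5,5]:
  j=5: true
Found at j=5 → formula holds.

Yes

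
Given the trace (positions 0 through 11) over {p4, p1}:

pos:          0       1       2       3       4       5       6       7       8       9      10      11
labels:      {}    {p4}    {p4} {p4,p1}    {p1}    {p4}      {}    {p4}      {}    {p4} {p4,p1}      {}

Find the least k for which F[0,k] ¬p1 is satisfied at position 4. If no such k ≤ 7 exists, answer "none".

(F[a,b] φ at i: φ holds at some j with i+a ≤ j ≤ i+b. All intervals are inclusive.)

1

Scan j = 4,5,… for ¬p1:
  j=4: fails
  j=5: holds
First hit at j=5, so smallest k = 5-4 = 1.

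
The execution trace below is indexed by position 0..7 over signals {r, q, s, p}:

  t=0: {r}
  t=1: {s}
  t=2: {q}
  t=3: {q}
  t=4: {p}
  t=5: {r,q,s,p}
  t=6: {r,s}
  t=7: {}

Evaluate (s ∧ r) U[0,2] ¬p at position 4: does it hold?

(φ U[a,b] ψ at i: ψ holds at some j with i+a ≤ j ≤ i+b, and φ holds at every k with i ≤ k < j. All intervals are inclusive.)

Need some j in [4,6] with ¬p, and (s ∧ r) at every k in [4,j-1].
  j=4: ¬p false.
  j=5: ¬p false.
  j=6: ¬p holds, but (s ∧ r) fails at k=4 → not this j.
No j in the window works → until fails.

Does not hold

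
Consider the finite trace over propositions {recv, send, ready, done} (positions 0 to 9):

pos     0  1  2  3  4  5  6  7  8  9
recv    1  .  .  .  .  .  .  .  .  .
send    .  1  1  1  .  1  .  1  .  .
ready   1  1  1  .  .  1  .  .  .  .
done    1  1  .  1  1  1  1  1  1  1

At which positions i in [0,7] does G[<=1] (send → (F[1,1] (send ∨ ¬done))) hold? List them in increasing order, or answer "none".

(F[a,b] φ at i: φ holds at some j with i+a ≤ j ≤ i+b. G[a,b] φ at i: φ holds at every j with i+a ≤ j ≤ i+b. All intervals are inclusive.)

Evaluate at each i in [0,7]:
  i=0: ✓ (all of [0,1])
  i=1: ✓ (all of [1,2])
  i=2: ✗ (fails at j=3)
  i=3: ✗ (fails at j=3)
  i=4: ✗ (fails at j=5)
  i=5: ✗ (fails at j=5)
  i=6: ✗ (fails at j=7)
  i=7: ✗ (fails at j=7)

0, 1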